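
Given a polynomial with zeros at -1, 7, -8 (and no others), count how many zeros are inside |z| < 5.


Step 1: Check each root:
  z = -1: |-1| = 1 < 5
  z = 7: |7| = 7 >= 5
  z = -8: |-8| = 8 >= 5
Step 2: Count = 1

1


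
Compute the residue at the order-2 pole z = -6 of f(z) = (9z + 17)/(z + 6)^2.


Step 1: Pole of order 2 at z = -6
Step 2: Res = lim d/dz [(z + 6)^2 * f(z)] as z -> -6
Step 3: (z + 6)^2 * f(z) = 9z + 17
Step 4: d/dz[9z + 17] = 9

9


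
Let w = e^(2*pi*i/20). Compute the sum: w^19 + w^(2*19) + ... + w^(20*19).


Step 1: The sum sum_{j=1}^{n} w^(k*j) equals n if n | k, else 0.
Step 2: Here n = 20, k = 19
Step 3: Does n divide k? 20 | 19 -> False
Step 4: Sum = 0

0


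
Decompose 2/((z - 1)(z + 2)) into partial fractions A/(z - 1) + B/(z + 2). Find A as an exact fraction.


Step 1: Multiply both sides by (z - 1) and set z = 1
Step 2: A = 2 / (1 + 2)
Step 3: A = 2 / 3
Step 4: A = 2/3

2/3


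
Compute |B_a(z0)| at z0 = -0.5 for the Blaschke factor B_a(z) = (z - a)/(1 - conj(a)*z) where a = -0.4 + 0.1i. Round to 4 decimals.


Step 1: Numerator z0 - a = -0.5 - (-0.4 + 0.1i) = -0.1 - 0.1i
Step 2: Denominator 1 - conj(a)*z0 = 1 - (-0.4 - 0.1i)*(-0.5) = 0.8 - 0.05i
Step 3: |z0 - a|^2 = (-0.1)^2 + (-0.1)^2 = 0.02; |1 - conj(a)*z0|^2 = 0.8^2 + (-0.05)^2 = 0.6425
Step 4: |B_a(-0.5)| = sqrt(0.02 / 0.6425) = sqrt(0.031128)
Step 5: = 0.1764

0.1764


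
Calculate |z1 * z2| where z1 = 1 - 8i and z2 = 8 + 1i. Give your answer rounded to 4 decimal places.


Step 1: |z1| = sqrt(1^2 + (-8)^2) = sqrt(65)
Step 2: |z2| = sqrt(8^2 + 1^2) = sqrt(65)
Step 3: |z1*z2| = |z1|*|z2| = sqrt(65) * sqrt(65) = sqrt(65 * 65) = sqrt(4225)
Step 4: = 65.0

65.0


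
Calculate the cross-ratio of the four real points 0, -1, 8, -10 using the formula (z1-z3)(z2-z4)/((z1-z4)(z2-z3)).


Step 1: (z1-z3)(z2-z4) = (-8) * 9 = -72
Step 2: (z1-z4)(z2-z3) = 10 * (-9) = -90
Step 3: Cross-ratio = 72/90 = 4/5

4/5


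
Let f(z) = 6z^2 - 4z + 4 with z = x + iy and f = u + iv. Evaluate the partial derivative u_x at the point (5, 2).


Step 1: f(z) = 6(x+iy)^2 - 4(x+iy) + 4
Step 2: u = 6(x^2 - y^2) - 4x + 4
Step 3: u_x = 12x - 4
Step 4: At (5, 2): u_x = 60 - 4 = 56

56


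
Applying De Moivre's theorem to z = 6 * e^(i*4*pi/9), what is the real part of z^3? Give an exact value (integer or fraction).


Step 1: By De Moivre's theorem, z^3 = 6^3 * e^(i*3*4*pi/9) = 216 * (cos(4*pi/3) + i*sin(4*pi/3))
Step 2: |z|^3 = 6^3 = 216
Step 3: The angle 4*pi/3 already lies in [0, 2*pi)
Step 4: cos(4*pi/3) = -1/2
Step 5: Re(z^3) = 216 * (-1/2) = -108

-108


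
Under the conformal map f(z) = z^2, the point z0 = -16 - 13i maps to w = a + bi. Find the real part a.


Step 1: z0 = -16 - 13i
Step 2: z0^2 = (-16)^2 - (-13)^2 + 416i
Step 3: real part = 256 - 169 = 87

87


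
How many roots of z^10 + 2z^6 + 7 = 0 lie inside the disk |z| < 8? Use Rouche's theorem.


Step 1: On |z| = 8 the three terms have sizes |z^10| = 8^10 = 1073741824, |2z^6| = 2*8^6 = 524288, |7| = 7
Step 2: The dominant term is g(z) = z^10; let h(z) = 2z^6 + 7 so f = g + h
Step 3: On |z| = 8: |g| = 1073741824 and |h| <= 524288 + 7 = 524295
Step 4: Since 1073741824 > 524295, |h| < |g| on |z| = 8, so by Rouche f has the same number of zeros as g inside |z| < 8
Step 5: g(z) = z^10 has 10 zeros (all at the origin) inside |z| < 8. Answer = 10

10


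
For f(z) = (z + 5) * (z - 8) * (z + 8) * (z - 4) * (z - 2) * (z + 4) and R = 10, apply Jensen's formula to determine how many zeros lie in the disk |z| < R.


Jensen's formula: (1/2pi)*integral log|f(Re^it)|dt = log|f(0)| + sum_{|a_k|<R} log(R/|a_k|)
Step 1: f(0) = 5 * (-8) * 8 * (-4) * (-2) * 4 = -10240
Step 2: log|f(0)| = log|-5| + log|8| + log|-8| + log|4| + log|2| + log|-4| = 9.2341
Step 3: Zeros inside |z| < 10: -5, 8, -8, 4, 2, -4
Step 4: Jensen sum = log(10/5) + log(10/8) + log(10/8) + log(10/4) + log(10/2) + log(10/4) = 4.5815
Step 5: n(R) = number of terms in the Jensen sum = count of zeros inside |z| < 10 = 6

6


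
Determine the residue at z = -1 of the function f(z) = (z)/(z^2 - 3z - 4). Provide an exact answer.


Step 1: Q(z) = z^2 - 3z - 4 = (z + 1)(z - 4)
Step 2: Q'(z) = 2z - 3
Step 3: Q'(-1) = -5, P(-1) = -1
Step 4: Res = P(-1)/Q'(-1) = -1/(-5) = 1/5

1/5


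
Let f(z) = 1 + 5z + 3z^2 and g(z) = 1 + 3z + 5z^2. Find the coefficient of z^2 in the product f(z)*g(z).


Step 1: z^2 term in f*g comes from: (1)*(5z^2) + (5z)*(3z) + (3z^2)*(1)
Step 2: = 5 + 15 + 3
Step 3: = 23

23


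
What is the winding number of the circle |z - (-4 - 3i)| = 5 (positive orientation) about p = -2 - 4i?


Step 1: Center c = (-4, -3), radius = 5
Step 2: |p - c|^2 = 2^2 + (-1)^2 = 5
Step 3: r^2 = 25
Step 4: |p-c| < r so winding number = 1

1


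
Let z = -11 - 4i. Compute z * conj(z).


Step 1: conj(z) = -11 + 4i
Step 2: z * conj(z) = (-11)^2 + (-4)^2
Step 3: = 121 + 16 = 137

137


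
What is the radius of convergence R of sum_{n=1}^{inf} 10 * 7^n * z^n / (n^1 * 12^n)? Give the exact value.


Step 1: General term a_n = 10 * 7^n / (n^1 * 12^n)
Step 2: By the root test, |a_n|^(1/n) = 10^(1/n) * 7 / (n^(1/n) * 12) -> 7/12 as n -> infinity (since 10^(1/n) -> 1 and n^(1/n) -> 1)
Step 3: R = 1/lim|a_n|^(1/n) = 12/7

12/7


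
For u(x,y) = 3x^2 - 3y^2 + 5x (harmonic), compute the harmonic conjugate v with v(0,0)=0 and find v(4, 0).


Step 1: v_x = -u_y = 6y + 0
Step 2: v_y = u_x = 6x + 5
Step 3: v = 6xy + 5y + C
Step 4: v(0,0) = 0 => C = 0
Step 5: v(4, 0) = 0

0


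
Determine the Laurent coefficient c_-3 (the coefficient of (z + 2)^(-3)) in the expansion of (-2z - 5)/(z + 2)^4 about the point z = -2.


Step 1: Write the numerator in powers of (z + 2): -2z - 5 = -2(z + 2) + (-2*(-2) - 5) = -2(z + 2) - 1
Step 2: Divide by (z + 2)^4: f(z) = -(z + 2)^(-4) - 2(z + 2)^(-3)
Step 3: This finite sum is the Laurent series of f about z = -2.
Step 4: Coefficient of (z + 2)^(-3) = coefficient of (z + 2) in the re-centred numerator = -2

-2


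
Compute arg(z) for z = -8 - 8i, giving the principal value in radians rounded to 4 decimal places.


Step 1: z = -8 - 8i
Step 2: arg(z) = atan2(-8, -8)
Step 3: arg(z) = -2.3562

-2.3562


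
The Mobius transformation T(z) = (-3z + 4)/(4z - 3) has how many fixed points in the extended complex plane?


Step 1: Fixed points satisfy T(z) = z
Step 2: 4z^2 - 4 = 0
Step 3: Discriminant = 0^2 - 4*4*(-4) = 64
Step 4: Number of fixed points = 2

2


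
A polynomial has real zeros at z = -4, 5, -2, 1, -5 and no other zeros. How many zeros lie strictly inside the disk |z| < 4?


Step 1: Check each root:
  z = -4: |-4| = 4 >= 4
  z = 5: |5| = 5 >= 4
  z = -2: |-2| = 2 < 4
  z = 1: |1| = 1 < 4
  z = -5: |-5| = 5 >= 4
Step 2: Count = 2

2


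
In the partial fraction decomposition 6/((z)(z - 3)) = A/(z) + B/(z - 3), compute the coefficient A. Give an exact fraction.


Step 1: Multiply both sides by (z) and set z = 0
Step 2: A = 6 / (0 - 3)
Step 3: A = 6 / (-3)
Step 4: A = -2

-2


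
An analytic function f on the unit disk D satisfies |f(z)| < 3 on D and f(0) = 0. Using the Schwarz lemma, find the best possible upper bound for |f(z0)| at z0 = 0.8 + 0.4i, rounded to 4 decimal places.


Step 1: g = f/3 maps D -> D with g(0) = 0, so by the Schwarz lemma |g(z)| <= |z|, i.e. |f(z)| <= 3|z|; this is sharp (f(z) = 3z).
Step 2: |z0|^2 = 0.8^2 + 0.4^2 = 0.8
Step 3: |z0| = sqrt(0.8) = 0.894427
Step 4: Best bound = 3 * |z0| = 3 * 0.894427 = 2.6833

2.6833


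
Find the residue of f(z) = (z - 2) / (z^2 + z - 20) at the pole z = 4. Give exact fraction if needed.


Step 1: Q(z) = z^2 + z - 20 = (z - 4)(z + 5)
Step 2: Q'(z) = 2z + 1
Step 3: Q'(4) = 9, P(4) = 2
Step 4: Res = P(4)/Q'(4) = 2/9 = 2/9

2/9


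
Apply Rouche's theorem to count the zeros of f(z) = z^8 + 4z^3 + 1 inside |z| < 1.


Step 1: On |z| = 1 the three terms have sizes |z^8| = 1^8 = 1, |4z^3| = 4*1^3 = 4, |1| = 1
Step 2: The dominant term is g(z) = 4z^3; let h(z) = z^8 + 1 so f = g + h
Step 3: On |z| = 1: |g| = 4 and |h| <= 1 + 1 = 2
Step 4: Since 4 > 2, |h| < |g| on |z| = 1, so by Rouche f has the same number of zeros as g inside |z| < 1
Step 5: g(z) = 4z^3 has 3 zeros (at the origin, multiplicity 3) inside |z| < 1. Answer = 3

3


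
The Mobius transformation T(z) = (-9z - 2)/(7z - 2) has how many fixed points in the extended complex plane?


Step 1: Fixed points satisfy T(z) = z
Step 2: 7z^2 + 7z + 2 = 0
Step 3: Discriminant = 7^2 - 4*7*2 = -7
Step 4: Number of fixed points = 2

2


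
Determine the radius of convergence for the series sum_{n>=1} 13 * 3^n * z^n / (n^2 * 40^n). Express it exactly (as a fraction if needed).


Step 1: General term a_n = 13 * 3^n / (n^2 * 40^n)
Step 2: By the root test, |a_n|^(1/n) = 13^(1/n) * 3 / (n^(2/n) * 40) -> 3/40 as n -> infinity (since 13^(1/n) -> 1 and n^(2/n) -> 1)
Step 3: R = 1/lim|a_n|^(1/n) = 40/3

40/3


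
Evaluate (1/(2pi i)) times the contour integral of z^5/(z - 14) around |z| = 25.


Step 1: f(z) = z^5, a = 14 is inside |z| = 25
Step 2: By Cauchy integral formula: (1/(2pi*i)) * integral = f(a)
Step 3: f(14) = 14^5 = 537824

537824


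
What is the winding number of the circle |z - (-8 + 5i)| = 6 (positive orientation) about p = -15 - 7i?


Step 1: Center c = (-8, 5), radius = 6
Step 2: |p - c|^2 = (-7)^2 + (-12)^2 = 193
Step 3: r^2 = 36
Step 4: |p-c| > r so winding number = 0

0


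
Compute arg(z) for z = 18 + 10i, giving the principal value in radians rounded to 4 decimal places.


Step 1: z = 18 + 10i
Step 2: arg(z) = atan2(10, 18)
Step 3: arg(z) = 0.5071

0.5071


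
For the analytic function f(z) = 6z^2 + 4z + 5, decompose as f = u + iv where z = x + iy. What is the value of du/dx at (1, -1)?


Step 1: f(z) = 6(x+iy)^2 + 4(x+iy) + 5
Step 2: u = 6(x^2 - y^2) + 4x + 5
Step 3: u_x = 12x + 4
Step 4: At (1, -1): u_x = 12 + 4 = 16

16


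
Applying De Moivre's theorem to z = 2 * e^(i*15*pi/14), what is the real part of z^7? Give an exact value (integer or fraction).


Step 1: By De Moivre's theorem, z^7 = 2^7 * e^(i*7*15*pi/14) = 128 * (cos(15*pi/2) + i*sin(15*pi/2))
Step 2: |z|^7 = 2^7 = 128
Step 3: Reduce the angle mod 2*pi: 15*pi/2 - 6*pi = 3*pi/2
Step 4: cos(3*pi/2) = 0
Step 5: Re(z^7) = 128 * 0 = 0

0


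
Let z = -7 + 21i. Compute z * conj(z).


Step 1: conj(z) = -7 - 21i
Step 2: z * conj(z) = (-7)^2 + 21^2
Step 3: = 49 + 441 = 490

490


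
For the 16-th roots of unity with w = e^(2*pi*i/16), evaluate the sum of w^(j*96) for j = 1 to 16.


Step 1: The sum sum_{j=1}^{n} w^(k*j) equals n if n | k, else 0.
Step 2: Here n = 16, k = 96
Step 3: Does n divide k? 16 | 96 -> True
Step 4: Sum = 16

16


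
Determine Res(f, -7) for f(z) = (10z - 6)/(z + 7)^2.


Step 1: Pole of order 2 at z = -7
Step 2: Res = lim d/dz [(z + 7)^2 * f(z)] as z -> -7
Step 3: (z + 7)^2 * f(z) = 10z - 6
Step 4: d/dz[10z - 6] = 10

10


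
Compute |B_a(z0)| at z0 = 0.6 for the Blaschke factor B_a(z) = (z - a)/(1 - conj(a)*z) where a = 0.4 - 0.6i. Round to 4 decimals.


Step 1: Numerator z0 - a = 0.6 - (0.4 - 0.6i) = 0.2 + 0.6i
Step 2: Denominator 1 - conj(a)*z0 = 1 - (0.4 + 0.6i)*0.6 = 0.76 - 0.36i
Step 3: |z0 - a|^2 = 0.2^2 + 0.6^2 = 0.4; |1 - conj(a)*z0|^2 = 0.76^2 + (-0.36)^2 = 0.7072
Step 4: |B_a(0.6)| = sqrt(0.4 / 0.7072) = sqrt(0.565611)
Step 5: = 0.7521

0.7521


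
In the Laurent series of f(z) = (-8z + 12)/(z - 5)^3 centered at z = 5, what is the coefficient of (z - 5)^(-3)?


Step 1: Write the numerator in powers of (z - 5): -8z + 12 = -8(z - 5) + (-8*5 + 12) = -8(z - 5) - 28
Step 2: Divide by (z - 5)^3: f(z) = -28(z - 5)^(-3) - 8(z - 5)^(-2)
Step 3: This finite sum is the Laurent series of f about z = 5.
Step 4: Coefficient of (z - 5)^(-3) = -8*5 + 12 = -28

-28


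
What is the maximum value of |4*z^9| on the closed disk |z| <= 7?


Step 1: On |z| = 7, |f(z)| = 4 * |z|^9 = 4 * 7^9
Step 2: By maximum modulus principle, maximum is on boundary.
Step 3: Maximum = 4 * 40353607 = 161414428

161414428


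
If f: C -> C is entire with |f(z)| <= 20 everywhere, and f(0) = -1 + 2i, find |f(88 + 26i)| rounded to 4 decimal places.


Step 1: By Liouville's theorem, a bounded entire function is constant.
Step 2: f(z) = f(0) = -1 + 2i for all z.
Step 3: |f(w)| = |-1 + 2i| = sqrt(1 + 4)
Step 4: = 2.2361

2.2361


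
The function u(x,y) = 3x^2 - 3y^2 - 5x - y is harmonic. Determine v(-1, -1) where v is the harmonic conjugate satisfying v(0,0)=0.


Step 1: v_x = -u_y = 6y + 1
Step 2: v_y = u_x = 6x - 5
Step 3: v = 6xy + x - 5y + C
Step 4: v(0,0) = 0 => C = 0
Step 5: v(-1, -1) = 10

10


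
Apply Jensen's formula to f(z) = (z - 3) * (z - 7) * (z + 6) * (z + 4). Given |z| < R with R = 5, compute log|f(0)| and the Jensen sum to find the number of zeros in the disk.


Jensen's formula: (1/2pi)*integral log|f(Re^it)|dt = log|f(0)| + sum_{|a_k|<R} log(R/|a_k|)
Step 1: f(0) = (-3) * (-7) * 6 * 4 = 504
Step 2: log|f(0)| = log|3| + log|7| + log|-6| + log|-4| = 6.2226
Step 3: Zeros inside |z| < 5: 3, -4
Step 4: Jensen sum = log(5/3) + log(5/4) = 0.734
Step 5: n(R) = number of terms in the Jensen sum = count of zeros inside |z| < 5 = 2

2


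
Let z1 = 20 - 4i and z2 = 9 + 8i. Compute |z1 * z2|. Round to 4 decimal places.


Step 1: |z1| = sqrt(20^2 + (-4)^2) = sqrt(416)
Step 2: |z2| = sqrt(9^2 + 8^2) = sqrt(145)
Step 3: |z1*z2| = |z1|*|z2| = sqrt(416) * sqrt(145) = sqrt(416 * 145) = sqrt(60320)
Step 4: = 245.6013

245.6013


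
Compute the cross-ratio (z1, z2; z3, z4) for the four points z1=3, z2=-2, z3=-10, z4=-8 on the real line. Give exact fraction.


Step 1: (z1-z3)(z2-z4) = 13 * 6 = 78
Step 2: (z1-z4)(z2-z3) = 11 * 8 = 88
Step 3: Cross-ratio = 78/88 = 39/44

39/44


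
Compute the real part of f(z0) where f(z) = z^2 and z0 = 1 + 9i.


Step 1: z0 = 1 + 9i
Step 2: z0^2 = 1^2 - 9^2 + 18i
Step 3: real part = 1 - 81 = -80

-80


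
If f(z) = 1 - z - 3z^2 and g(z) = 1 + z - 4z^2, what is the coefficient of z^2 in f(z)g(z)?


Step 1: z^2 term in f*g comes from: (1)*(-4z^2) + (-z)*(z) + (-3z^2)*(1)
Step 2: = -4 - 1 - 3
Step 3: = -8

-8


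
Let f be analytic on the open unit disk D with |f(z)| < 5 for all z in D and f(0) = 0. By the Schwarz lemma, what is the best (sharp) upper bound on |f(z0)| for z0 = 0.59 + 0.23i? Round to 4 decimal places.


Step 1: g = f/5 maps D -> D with g(0) = 0, so by the Schwarz lemma |g(z)| <= |z|, i.e. |f(z)| <= 5|z|; this is sharp (f(z) = 5z).
Step 2: |z0|^2 = 0.59^2 + 0.23^2 = 0.401
Step 3: |z0| = sqrt(0.401) = 0.633246
Step 4: Best bound = 5 * |z0| = 5 * 0.633246 = 3.1662

3.1662


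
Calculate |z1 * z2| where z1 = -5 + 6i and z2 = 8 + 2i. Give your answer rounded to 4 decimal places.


Step 1: |z1| = sqrt((-5)^2 + 6^2) = sqrt(61)
Step 2: |z2| = sqrt(8^2 + 2^2) = sqrt(68)
Step 3: |z1*z2| = |z1|*|z2| = sqrt(61) * sqrt(68) = sqrt(61 * 68) = sqrt(4148)
Step 4: = 64.405

64.405


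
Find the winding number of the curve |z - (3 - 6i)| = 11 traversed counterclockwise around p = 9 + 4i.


Step 1: Center c = (3, -6), radius = 11
Step 2: |p - c|^2 = 6^2 + 10^2 = 136
Step 3: r^2 = 121
Step 4: |p-c| > r so winding number = 0

0


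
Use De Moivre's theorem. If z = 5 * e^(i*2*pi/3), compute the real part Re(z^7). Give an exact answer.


Step 1: By De Moivre's theorem, z^7 = 5^7 * e^(i*7*2*pi/3) = 78125 * (cos(14*pi/3) + i*sin(14*pi/3))
Step 2: |z|^7 = 5^7 = 78125
Step 3: Reduce the angle mod 2*pi: 14*pi/3 - 4*pi = 2*pi/3
Step 4: cos(2*pi/3) = -1/2
Step 5: Re(z^7) = 78125 * (-1/2) = -78125/2

-78125/2


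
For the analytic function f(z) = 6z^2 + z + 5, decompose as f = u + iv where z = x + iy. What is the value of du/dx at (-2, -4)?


Step 1: f(z) = 6(x+iy)^2 + (x+iy) + 5
Step 2: u = 6(x^2 - y^2) + x + 5
Step 3: u_x = 12x + 1
Step 4: At (-2, -4): u_x = -24 + 1 = -23

-23


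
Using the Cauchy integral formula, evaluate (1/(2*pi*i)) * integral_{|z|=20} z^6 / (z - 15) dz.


Step 1: f(z) = z^6, a = 15 is inside |z| = 20
Step 2: By Cauchy integral formula: (1/(2pi*i)) * integral = f(a)
Step 3: f(15) = 15^6 = 11390625

11390625


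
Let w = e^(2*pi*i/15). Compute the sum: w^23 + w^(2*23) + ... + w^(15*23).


Step 1: The sum sum_{j=1}^{n} w^(k*j) equals n if n | k, else 0.
Step 2: Here n = 15, k = 23
Step 3: Does n divide k? 15 | 23 -> False
Step 4: Sum = 0

0


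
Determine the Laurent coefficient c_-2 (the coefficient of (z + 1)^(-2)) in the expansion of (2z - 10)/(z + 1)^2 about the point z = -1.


Step 1: Write the numerator in powers of (z + 1): 2z - 10 = 2(z + 1) + (2*(-1) - 10) = 2(z + 1) - 12
Step 2: Divide by (z + 1)^2: f(z) = -12(z + 1)^(-2) + 2(z + 1)^(-1)
Step 3: This finite sum is the Laurent series of f about z = -1.
Step 4: Coefficient of (z + 1)^(-2) = 2*(-1) - 10 = -12

-12


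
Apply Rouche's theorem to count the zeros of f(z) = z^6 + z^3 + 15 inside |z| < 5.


Step 1: On |z| = 5 the three terms have sizes |z^6| = 5^6 = 15625, |z^3| = 5^3 = 125, |15| = 15
Step 2: The dominant term is g(z) = z^6; let h(z) = z^3 + 15 so f = g + h
Step 3: On |z| = 5: |g| = 15625 and |h| <= 125 + 15 = 140
Step 4: Since 15625 > 140, |h| < |g| on |z| = 5, so by Rouche f has the same number of zeros as g inside |z| < 5
Step 5: g(z) = z^6 has 6 zeros (all at the origin) inside |z| < 5. Answer = 6

6


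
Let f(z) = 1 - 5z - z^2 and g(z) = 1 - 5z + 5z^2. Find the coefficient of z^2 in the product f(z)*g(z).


Step 1: z^2 term in f*g comes from: (1)*(5z^2) + (-5z)*(-5z) + (-z^2)*(1)
Step 2: = 5 + 25 - 1
Step 3: = 29

29


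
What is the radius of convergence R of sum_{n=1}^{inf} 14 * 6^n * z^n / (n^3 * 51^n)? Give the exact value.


Step 1: General term a_n = 14 * 6^n / (n^3 * 51^n)
Step 2: By the root test, |a_n|^(1/n) = 14^(1/n) * 6 / (n^(3/n) * 51) -> 6/51 as n -> infinity (since 14^(1/n) -> 1 and n^(3/n) -> 1)
Step 3: R = 1/lim|a_n|^(1/n) = 51/6 = 17/2

17/2


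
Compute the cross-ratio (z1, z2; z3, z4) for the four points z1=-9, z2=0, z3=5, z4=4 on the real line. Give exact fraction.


Step 1: (z1-z3)(z2-z4) = (-14) * (-4) = 56
Step 2: (z1-z4)(z2-z3) = (-13) * (-5) = 65
Step 3: Cross-ratio = 56/65 = 56/65

56/65


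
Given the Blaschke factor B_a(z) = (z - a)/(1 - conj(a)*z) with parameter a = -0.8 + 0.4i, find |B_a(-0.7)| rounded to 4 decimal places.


Step 1: Numerator z0 - a = -0.7 - (-0.8 + 0.4i) = 0.1 - 0.4i
Step 2: Denominator 1 - conj(a)*z0 = 1 - (-0.8 - 0.4i)*(-0.7) = 0.44 - 0.28i
Step 3: |z0 - a|^2 = 0.1^2 + (-0.4)^2 = 0.17; |1 - conj(a)*z0|^2 = 0.44^2 + (-0.28)^2 = 0.272
Step 4: |B_a(-0.7)| = sqrt(0.17 / 0.272) = sqrt(0.625)
Step 5: = 0.7906

0.7906


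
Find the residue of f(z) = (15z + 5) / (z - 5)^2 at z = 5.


Step 1: Pole of order 2 at z = 5
Step 2: Res = lim d/dz [(z - 5)^2 * f(z)] as z -> 5
Step 3: (z - 5)^2 * f(z) = 15z + 5
Step 4: d/dz[15z + 5] = 15

15


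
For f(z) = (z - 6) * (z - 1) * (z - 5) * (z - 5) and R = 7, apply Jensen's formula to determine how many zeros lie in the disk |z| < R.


Jensen's formula: (1/2pi)*integral log|f(Re^it)|dt = log|f(0)| + sum_{|a_k|<R} log(R/|a_k|)
Step 1: f(0) = (-6) * (-1) * (-5) * (-5) = 150
Step 2: log|f(0)| = log|6| + log|1| + log|5| + log|5| = 5.0106
Step 3: Zeros inside |z| < 7: 6, 1, 5, 5
Step 4: Jensen sum = log(7/6) + log(7/1) + log(7/5) + log(7/5) = 2.773
Step 5: n(R) = number of terms in the Jensen sum = count of zeros inside |z| < 7 = 4

4


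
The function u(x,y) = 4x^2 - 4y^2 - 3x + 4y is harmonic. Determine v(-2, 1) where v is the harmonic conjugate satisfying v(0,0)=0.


Step 1: v_x = -u_y = 8y - 4
Step 2: v_y = u_x = 8x - 3
Step 3: v = 8xy - 4x - 3y + C
Step 4: v(0,0) = 0 => C = 0
Step 5: v(-2, 1) = -11

-11


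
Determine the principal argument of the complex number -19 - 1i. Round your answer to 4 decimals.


Step 1: z = -19 - 1i
Step 2: arg(z) = atan2(-1, -19)
Step 3: arg(z) = -3.089

-3.089


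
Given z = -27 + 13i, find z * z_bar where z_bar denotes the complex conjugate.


Step 1: conj(z) = -27 - 13i
Step 2: z * conj(z) = (-27)^2 + 13^2
Step 3: = 729 + 169 = 898

898


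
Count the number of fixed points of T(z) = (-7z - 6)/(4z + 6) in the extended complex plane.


Step 1: Fixed points satisfy T(z) = z
Step 2: 4z^2 + 13z + 6 = 0
Step 3: Discriminant = 13^2 - 4*4*6 = 73
Step 4: Number of fixed points = 2

2


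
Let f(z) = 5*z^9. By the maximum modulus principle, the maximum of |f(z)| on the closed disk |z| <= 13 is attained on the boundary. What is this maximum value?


Step 1: On |z| = 13, |f(z)| = 5 * |z|^9 = 5 * 13^9
Step 2: By maximum modulus principle, maximum is on boundary.
Step 3: Maximum = 5 * 10604499373 = 53022496865

53022496865


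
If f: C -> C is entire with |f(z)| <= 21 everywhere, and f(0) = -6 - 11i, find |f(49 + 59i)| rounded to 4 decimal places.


Step 1: By Liouville's theorem, a bounded entire function is constant.
Step 2: f(z) = f(0) = -6 - 11i for all z.
Step 3: |f(w)| = |-6 - 11i| = sqrt(36 + 121)
Step 4: = 12.53

12.53


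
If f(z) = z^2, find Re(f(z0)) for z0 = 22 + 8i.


Step 1: z0 = 22 + 8i
Step 2: z0^2 = 22^2 - 8^2 + 352i
Step 3: real part = 484 - 64 = 420

420


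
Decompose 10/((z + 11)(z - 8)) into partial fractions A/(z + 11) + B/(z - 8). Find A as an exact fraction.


Step 1: Multiply both sides by (z + 11) and set z = -11
Step 2: A = 10 / (-11 - 8)
Step 3: A = 10 / (-19)
Step 4: A = -10/19

-10/19


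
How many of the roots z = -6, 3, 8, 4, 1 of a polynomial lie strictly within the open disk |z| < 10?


Step 1: Check each root:
  z = -6: |-6| = 6 < 10
  z = 3: |3| = 3 < 10
  z = 8: |8| = 8 < 10
  z = 4: |4| = 4 < 10
  z = 1: |1| = 1 < 10
Step 2: Count = 5

5


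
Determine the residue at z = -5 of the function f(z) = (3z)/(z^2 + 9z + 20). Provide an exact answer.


Step 1: Q(z) = z^2 + 9z + 20 = (z + 5)(z + 4)
Step 2: Q'(z) = 2z + 9
Step 3: Q'(-5) = -1, P(-5) = -15
Step 4: Res = P(-5)/Q'(-5) = -15/(-1) = 15

15


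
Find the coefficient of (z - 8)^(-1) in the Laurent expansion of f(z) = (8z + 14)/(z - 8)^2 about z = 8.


Step 1: Write the numerator in powers of (z - 8): 8z + 14 = 8(z - 8) + (8*8 + 14) = 8(z - 8) + 78
Step 2: Divide by (z - 8)^2: f(z) = 78(z - 8)^(-2) + 8(z - 8)^(-1)
Step 3: This finite sum is the Laurent series of f about z = 8.
Step 4: Coefficient of (z - 8)^(-1) = coefficient of (z - 8) in the re-centred numerator = 8

8


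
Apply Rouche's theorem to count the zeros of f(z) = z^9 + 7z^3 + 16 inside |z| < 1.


Step 1: On |z| = 1 the three terms have sizes |z^9| = 1^9 = 1, |7z^3| = 7*1^3 = 7, |16| = 16
Step 2: The dominant term is g(z) = 16; let h(z) = z^9 + 7z^3 so f = g + h
Step 3: On |z| = 1: |g| = 16 and |h| <= 1 + 7 = 8
Step 4: Since 16 > 8, |h| < |g| on |z| = 1, so by Rouche f has the same number of zeros as g inside |z| < 1
Step 5: g(z) = 16 is a nonzero constant with no zeros inside |z| < 1. Answer = 0

0


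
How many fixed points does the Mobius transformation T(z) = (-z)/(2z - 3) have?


Step 1: Fixed points satisfy T(z) = z
Step 2: 2z^2 - 2z = 0
Step 3: Discriminant = (-2)^2 - 4*2*0 = 4
Step 4: Number of fixed points = 2

2


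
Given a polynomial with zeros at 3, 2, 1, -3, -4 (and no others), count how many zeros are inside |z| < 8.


Step 1: Check each root:
  z = 3: |3| = 3 < 8
  z = 2: |2| = 2 < 8
  z = 1: |1| = 1 < 8
  z = -3: |-3| = 3 < 8
  z = -4: |-4| = 4 < 8
Step 2: Count = 5

5


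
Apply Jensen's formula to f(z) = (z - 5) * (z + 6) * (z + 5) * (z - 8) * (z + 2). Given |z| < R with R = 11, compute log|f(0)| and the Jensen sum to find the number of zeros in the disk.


Jensen's formula: (1/2pi)*integral log|f(Re^it)|dt = log|f(0)| + sum_{|a_k|<R} log(R/|a_k|)
Step 1: f(0) = (-5) * 6 * 5 * (-8) * 2 = 2400
Step 2: log|f(0)| = log|5| + log|-6| + log|-5| + log|8| + log|-2| = 7.7832
Step 3: Zeros inside |z| < 11: 5, -6, -5, 8, -2
Step 4: Jensen sum = log(11/5) + log(11/6) + log(11/5) + log(11/8) + log(11/2) = 4.2063
Step 5: n(R) = number of terms in the Jensen sum = count of zeros inside |z| < 11 = 5

5


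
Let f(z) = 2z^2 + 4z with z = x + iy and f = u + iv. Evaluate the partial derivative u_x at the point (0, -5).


Step 1: f(z) = 2(x+iy)^2 + 4(x+iy) + 0
Step 2: u = 2(x^2 - y^2) + 4x + 0
Step 3: u_x = 4x + 4
Step 4: At (0, -5): u_x = 0 + 4 = 4

4


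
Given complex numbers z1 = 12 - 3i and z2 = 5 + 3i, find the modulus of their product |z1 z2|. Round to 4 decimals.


Step 1: |z1| = sqrt(12^2 + (-3)^2) = sqrt(153)
Step 2: |z2| = sqrt(5^2 + 3^2) = sqrt(34)
Step 3: |z1*z2| = |z1|*|z2| = sqrt(153) * sqrt(34) = sqrt(153 * 34) = sqrt(5202)
Step 4: = 72.1249

72.1249


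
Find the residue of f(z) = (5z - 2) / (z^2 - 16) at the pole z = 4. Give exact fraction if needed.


Step 1: Q(z) = z^2 - 16 = (z - 4)(z + 4)
Step 2: Q'(z) = 2z
Step 3: Q'(4) = 8, P(4) = 18
Step 4: Res = P(4)/Q'(4) = 18/8 = 9/4

9/4


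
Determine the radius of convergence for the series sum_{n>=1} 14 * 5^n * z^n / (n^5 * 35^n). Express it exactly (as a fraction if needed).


Step 1: General term a_n = 14 * 5^n / (n^5 * 35^n)
Step 2: By the root test, |a_n|^(1/n) = 14^(1/n) * 5 / (n^(5/n) * 35) -> 5/35 as n -> infinity (since 14^(1/n) -> 1 and n^(5/n) -> 1)
Step 3: R = 1/lim|a_n|^(1/n) = 35/5 = 7

7


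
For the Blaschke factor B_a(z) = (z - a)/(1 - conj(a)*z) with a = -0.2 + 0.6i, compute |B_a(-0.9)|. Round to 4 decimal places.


Step 1: Numerator z0 - a = -0.9 - (-0.2 + 0.6i) = -0.7 - 0.6i
Step 2: Denominator 1 - conj(a)*z0 = 1 - (-0.2 - 0.6i)*(-0.9) = 0.82 - 0.54i
Step 3: |z0 - a|^2 = (-0.7)^2 + (-0.6)^2 = 0.85; |1 - conj(a)*z0|^2 = 0.82^2 + (-0.54)^2 = 0.964
Step 4: |B_a(-0.9)| = sqrt(0.85 / 0.964) = sqrt(0.881743)
Step 5: = 0.939

0.939


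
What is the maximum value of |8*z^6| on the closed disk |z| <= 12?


Step 1: On |z| = 12, |f(z)| = 8 * |z|^6 = 8 * 12^6
Step 2: By maximum modulus principle, maximum is on boundary.
Step 3: Maximum = 8 * 2985984 = 23887872

23887872


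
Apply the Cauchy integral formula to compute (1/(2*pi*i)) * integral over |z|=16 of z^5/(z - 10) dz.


Step 1: f(z) = z^5, a = 10 is inside |z| = 16
Step 2: By Cauchy integral formula: (1/(2pi*i)) * integral = f(a)
Step 3: f(10) = 10^5 = 100000

100000


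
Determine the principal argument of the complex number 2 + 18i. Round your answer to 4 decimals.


Step 1: z = 2 + 18i
Step 2: arg(z) = atan2(18, 2)
Step 3: arg(z) = 1.4601

1.4601


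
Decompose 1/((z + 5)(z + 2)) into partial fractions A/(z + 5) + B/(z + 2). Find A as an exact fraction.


Step 1: Multiply both sides by (z + 5) and set z = -5
Step 2: A = 1 / (-5 + 2)
Step 3: A = 1 / (-3)
Step 4: A = -1/3

-1/3


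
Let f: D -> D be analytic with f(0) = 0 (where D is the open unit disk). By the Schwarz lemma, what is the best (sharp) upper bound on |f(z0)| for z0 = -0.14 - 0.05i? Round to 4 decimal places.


Step 1: Schwarz lemma: if f: D -> D is analytic with f(0) = 0, then |f(z)| <= |z| for all z in D, and this is sharp (f(z) = z).
Step 2: |z0|^2 = (-0.14)^2 + (-0.05)^2 = 0.0221
Step 3: |z0| = sqrt(0.0221) = 0.148661
Step 4: Best bound = |z0| = 0.1487

0.1487


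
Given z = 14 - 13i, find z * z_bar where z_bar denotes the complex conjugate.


Step 1: conj(z) = 14 + 13i
Step 2: z * conj(z) = 14^2 + (-13)^2
Step 3: = 196 + 169 = 365

365


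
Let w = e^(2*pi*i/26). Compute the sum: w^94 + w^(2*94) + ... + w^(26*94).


Step 1: The sum sum_{j=1}^{n} w^(k*j) equals n if n | k, else 0.
Step 2: Here n = 26, k = 94
Step 3: Does n divide k? 26 | 94 -> False
Step 4: Sum = 0

0


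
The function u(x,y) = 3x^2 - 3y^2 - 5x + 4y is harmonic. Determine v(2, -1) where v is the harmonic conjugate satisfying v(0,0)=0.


Step 1: v_x = -u_y = 6y - 4
Step 2: v_y = u_x = 6x - 5
Step 3: v = 6xy - 4x - 5y + C
Step 4: v(0,0) = 0 => C = 0
Step 5: v(2, -1) = -15

-15


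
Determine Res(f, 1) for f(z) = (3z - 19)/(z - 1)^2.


Step 1: Pole of order 2 at z = 1
Step 2: Res = lim d/dz [(z - 1)^2 * f(z)] as z -> 1
Step 3: (z - 1)^2 * f(z) = 3z - 19
Step 4: d/dz[3z - 19] = 3

3


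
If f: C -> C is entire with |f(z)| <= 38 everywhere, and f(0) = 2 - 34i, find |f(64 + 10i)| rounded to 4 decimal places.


Step 1: By Liouville's theorem, a bounded entire function is constant.
Step 2: f(z) = f(0) = 2 - 34i for all z.
Step 3: |f(w)| = |2 - 34i| = sqrt(4 + 1156)
Step 4: = 34.0588

34.0588


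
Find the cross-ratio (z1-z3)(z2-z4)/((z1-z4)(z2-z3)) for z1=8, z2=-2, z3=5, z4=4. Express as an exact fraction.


Step 1: (z1-z3)(z2-z4) = 3 * (-6) = -18
Step 2: (z1-z4)(z2-z3) = 4 * (-7) = -28
Step 3: Cross-ratio = 18/28 = 9/14

9/14


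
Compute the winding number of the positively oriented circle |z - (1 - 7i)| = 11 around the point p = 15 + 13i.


Step 1: Center c = (1, -7), radius = 11
Step 2: |p - c|^2 = 14^2 + 20^2 = 596
Step 3: r^2 = 121
Step 4: |p-c| > r so winding number = 0

0


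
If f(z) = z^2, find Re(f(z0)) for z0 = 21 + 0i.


Step 1: z0 = 21 + 0i
Step 2: z0^2 = 21^2 - 0^2 + 0i
Step 3: real part = 441 - 0 = 441

441


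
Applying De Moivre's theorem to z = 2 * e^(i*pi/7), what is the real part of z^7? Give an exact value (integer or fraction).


Step 1: By De Moivre's theorem, z^7 = 2^7 * e^(i*7*pi/7) = 128 * (cos(pi) + i*sin(pi))
Step 2: |z|^7 = 2^7 = 128
Step 3: The angle pi already lies in [0, 2*pi)
Step 4: cos(pi) = -1
Step 5: Re(z^7) = 128 * (-1) = -128

-128


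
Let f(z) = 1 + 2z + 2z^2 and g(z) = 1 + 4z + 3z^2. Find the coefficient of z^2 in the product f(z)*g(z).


Step 1: z^2 term in f*g comes from: (1)*(3z^2) + (2z)*(4z) + (2z^2)*(1)
Step 2: = 3 + 8 + 2
Step 3: = 13

13


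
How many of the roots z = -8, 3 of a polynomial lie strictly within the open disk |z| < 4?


Step 1: Check each root:
  z = -8: |-8| = 8 >= 4
  z = 3: |3| = 3 < 4
Step 2: Count = 1

1


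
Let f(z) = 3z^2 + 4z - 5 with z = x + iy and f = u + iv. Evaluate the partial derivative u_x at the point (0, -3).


Step 1: f(z) = 3(x+iy)^2 + 4(x+iy) - 5
Step 2: u = 3(x^2 - y^2) + 4x - 5
Step 3: u_x = 6x + 4
Step 4: At (0, -3): u_x = 0 + 4 = 4

4


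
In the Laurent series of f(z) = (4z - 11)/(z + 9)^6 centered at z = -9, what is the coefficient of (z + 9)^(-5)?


Step 1: Write the numerator in powers of (z + 9): 4z - 11 = 4(z + 9) + (4*(-9) - 11) = 4(z + 9) - 47
Step 2: Divide by (z + 9)^6: f(z) = -47(z + 9)^(-6) + 4(z + 9)^(-5)
Step 3: This finite sum is the Laurent series of f about z = -9.
Step 4: Coefficient of (z + 9)^(-5) = coefficient of (z + 9) in the re-centred numerator = 4

4


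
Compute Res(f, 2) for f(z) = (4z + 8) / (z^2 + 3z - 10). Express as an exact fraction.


Step 1: Q(z) = z^2 + 3z - 10 = (z - 2)(z + 5)
Step 2: Q'(z) = 2z + 3
Step 3: Q'(2) = 7, P(2) = 16
Step 4: Res = P(2)/Q'(2) = 16/7 = 16/7

16/7


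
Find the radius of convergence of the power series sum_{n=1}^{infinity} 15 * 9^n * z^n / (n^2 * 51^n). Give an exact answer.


Step 1: General term a_n = 15 * 9^n / (n^2 * 51^n)
Step 2: By the root test, |a_n|^(1/n) = 15^(1/n) * 9 / (n^(2/n) * 51) -> 9/51 as n -> infinity (since 15^(1/n) -> 1 and n^(2/n) -> 1)
Step 3: R = 1/lim|a_n|^(1/n) = 51/9 = 17/3

17/3


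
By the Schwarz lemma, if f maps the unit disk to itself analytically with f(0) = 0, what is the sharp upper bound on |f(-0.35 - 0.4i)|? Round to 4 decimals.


Step 1: Schwarz lemma: if f: D -> D is analytic with f(0) = 0, then |f(z)| <= |z| for all z in D, and this is sharp (f(z) = z).
Step 2: |z0|^2 = (-0.35)^2 + (-0.4)^2 = 0.2825
Step 3: |z0| = sqrt(0.2825) = 0.531507
Step 4: Best bound = |z0| = 0.5315

0.5315


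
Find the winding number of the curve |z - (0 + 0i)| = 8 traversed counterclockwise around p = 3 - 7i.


Step 1: Center c = (0, 0), radius = 8
Step 2: |p - c|^2 = 3^2 + (-7)^2 = 58
Step 3: r^2 = 64
Step 4: |p-c| < r so winding number = 1

1


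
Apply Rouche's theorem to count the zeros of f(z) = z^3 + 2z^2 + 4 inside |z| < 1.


Step 1: On |z| = 1 the three terms have sizes |z^3| = 1^3 = 1, |2z^2| = 2*1^2 = 2, |4| = 4
Step 2: The dominant term is g(z) = 4; let h(z) = z^3 + 2z^2 so f = g + h
Step 3: On |z| = 1: |g| = 4 and |h| <= 1 + 2 = 3
Step 4: Since 4 > 3, |h| < |g| on |z| = 1, so by Rouche f has the same number of zeros as g inside |z| < 1
Step 5: g(z) = 4 is a nonzero constant with no zeros inside |z| < 1. Answer = 0

0


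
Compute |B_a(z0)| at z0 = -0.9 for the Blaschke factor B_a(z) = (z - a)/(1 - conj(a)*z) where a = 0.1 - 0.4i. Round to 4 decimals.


Step 1: Numerator z0 - a = -0.9 - (0.1 - 0.4i) = -1 + 0.4i
Step 2: Denominator 1 - conj(a)*z0 = 1 - (0.1 + 0.4i)*(-0.9) = 1.09 + 0.36i
Step 3: |z0 - a|^2 = (-1)^2 + 0.4^2 = 1.16; |1 - conj(a)*z0|^2 = 1.09^2 + 0.36^2 = 1.3177
Step 4: |B_a(-0.9)| = sqrt(1.16 / 1.3177) = sqrt(0.880322)
Step 5: = 0.9383

0.9383


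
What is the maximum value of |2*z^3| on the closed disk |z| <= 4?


Step 1: On |z| = 4, |f(z)| = 2 * |z|^3 = 2 * 4^3
Step 2: By maximum modulus principle, maximum is on boundary.
Step 3: Maximum = 2 * 64 = 128

128


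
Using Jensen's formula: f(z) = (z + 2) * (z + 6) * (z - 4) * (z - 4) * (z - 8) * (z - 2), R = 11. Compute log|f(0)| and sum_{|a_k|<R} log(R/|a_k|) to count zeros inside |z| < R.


Jensen's formula: (1/2pi)*integral log|f(Re^it)|dt = log|f(0)| + sum_{|a_k|<R} log(R/|a_k|)
Step 1: f(0) = 2 * 6 * (-4) * (-4) * (-8) * (-2) = 3072
Step 2: log|f(0)| = log|-2| + log|-6| + log|4| + log|4| + log|8| + log|2| = 8.0301
Step 3: Zeros inside |z| < 11: -2, -6, 4, 4, 8, 2
Step 4: Jensen sum = log(11/2) + log(11/6) + log(11/4) + log(11/4) + log(11/8) + log(11/2) = 6.3573
Step 5: n(R) = number of terms in the Jensen sum = count of zeros inside |z| < 11 = 6

6


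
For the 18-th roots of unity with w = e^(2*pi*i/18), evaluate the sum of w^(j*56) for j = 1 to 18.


Step 1: The sum sum_{j=1}^{n} w^(k*j) equals n if n | k, else 0.
Step 2: Here n = 18, k = 56
Step 3: Does n divide k? 18 | 56 -> False
Step 4: Sum = 0

0


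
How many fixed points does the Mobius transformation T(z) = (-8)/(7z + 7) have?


Step 1: Fixed points satisfy T(z) = z
Step 2: 7z^2 + 7z + 8 = 0
Step 3: Discriminant = 7^2 - 4*7*8 = -175
Step 4: Number of fixed points = 2

2


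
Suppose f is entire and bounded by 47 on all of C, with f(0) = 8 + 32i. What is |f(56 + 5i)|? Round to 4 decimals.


Step 1: By Liouville's theorem, a bounded entire function is constant.
Step 2: f(z) = f(0) = 8 + 32i for all z.
Step 3: |f(w)| = |8 + 32i| = sqrt(64 + 1024)
Step 4: = 32.9848

32.9848


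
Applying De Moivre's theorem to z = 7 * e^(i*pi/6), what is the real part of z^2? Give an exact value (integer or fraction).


Step 1: By De Moivre's theorem, z^2 = 7^2 * e^(i*2*pi/6) = 49 * (cos(pi/3) + i*sin(pi/3))
Step 2: |z|^2 = 7^2 = 49
Step 3: The angle pi/3 already lies in [0, 2*pi)
Step 4: cos(pi/3) = 1/2
Step 5: Re(z^2) = 49 * 1/2 = 49/2

49/2


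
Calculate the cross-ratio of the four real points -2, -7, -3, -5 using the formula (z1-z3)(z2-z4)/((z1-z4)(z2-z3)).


Step 1: (z1-z3)(z2-z4) = 1 * (-2) = -2
Step 2: (z1-z4)(z2-z3) = 3 * (-4) = -12
Step 3: Cross-ratio = 2/12 = 1/6

1/6


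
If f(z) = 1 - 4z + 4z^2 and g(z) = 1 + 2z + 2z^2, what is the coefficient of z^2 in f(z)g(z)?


Step 1: z^2 term in f*g comes from: (1)*(2z^2) + (-4z)*(2z) + (4z^2)*(1)
Step 2: = 2 - 8 + 4
Step 3: = -2

-2


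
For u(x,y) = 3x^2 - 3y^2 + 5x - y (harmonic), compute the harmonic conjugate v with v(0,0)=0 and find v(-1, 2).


Step 1: v_x = -u_y = 6y + 1
Step 2: v_y = u_x = 6x + 5
Step 3: v = 6xy + x + 5y + C
Step 4: v(0,0) = 0 => C = 0
Step 5: v(-1, 2) = -3

-3


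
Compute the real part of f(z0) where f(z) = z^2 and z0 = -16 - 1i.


Step 1: z0 = -16 - 1i
Step 2: z0^2 = (-16)^2 - (-1)^2 + 32i
Step 3: real part = 256 - 1 = 255

255


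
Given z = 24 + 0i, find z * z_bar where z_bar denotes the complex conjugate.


Step 1: conj(z) = 24 - 0i
Step 2: z * conj(z) = 24^2 + 0^2
Step 3: = 576 + 0 = 576

576


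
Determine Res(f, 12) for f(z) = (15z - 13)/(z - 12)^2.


Step 1: Pole of order 2 at z = 12
Step 2: Res = lim d/dz [(z - 12)^2 * f(z)] as z -> 12
Step 3: (z - 12)^2 * f(z) = 15z - 13
Step 4: d/dz[15z - 13] = 15

15


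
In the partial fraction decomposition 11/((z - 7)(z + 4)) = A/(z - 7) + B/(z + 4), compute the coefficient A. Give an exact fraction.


Step 1: Multiply both sides by (z - 7) and set z = 7
Step 2: A = 11 / (7 + 4)
Step 3: A = 11 / 11
Step 4: A = 1

1


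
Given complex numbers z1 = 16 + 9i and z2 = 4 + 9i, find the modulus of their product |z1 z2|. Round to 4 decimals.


Step 1: |z1| = sqrt(16^2 + 9^2) = sqrt(337)
Step 2: |z2| = sqrt(4^2 + 9^2) = sqrt(97)
Step 3: |z1*z2| = |z1|*|z2| = sqrt(337) * sqrt(97) = sqrt(337 * 97) = sqrt(32689)
Step 4: = 180.801

180.801


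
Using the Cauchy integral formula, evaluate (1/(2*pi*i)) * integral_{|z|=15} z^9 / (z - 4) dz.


Step 1: f(z) = z^9, a = 4 is inside |z| = 15
Step 2: By Cauchy integral formula: (1/(2pi*i)) * integral = f(a)
Step 3: f(4) = 4^9 = 262144

262144


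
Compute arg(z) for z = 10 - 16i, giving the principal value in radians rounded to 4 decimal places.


Step 1: z = 10 - 16i
Step 2: arg(z) = atan2(-16, 10)
Step 3: arg(z) = -1.0122

-1.0122


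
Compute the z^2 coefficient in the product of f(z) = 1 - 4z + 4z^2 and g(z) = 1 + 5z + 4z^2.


Step 1: z^2 term in f*g comes from: (1)*(4z^2) + (-4z)*(5z) + (4z^2)*(1)
Step 2: = 4 - 20 + 4
Step 3: = -12

-12


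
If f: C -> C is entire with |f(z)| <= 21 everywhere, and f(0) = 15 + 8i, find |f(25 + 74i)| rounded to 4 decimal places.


Step 1: By Liouville's theorem, a bounded entire function is constant.
Step 2: f(z) = f(0) = 15 + 8i for all z.
Step 3: |f(w)| = |15 + 8i| = sqrt(225 + 64)
Step 4: = 17.0

17.0


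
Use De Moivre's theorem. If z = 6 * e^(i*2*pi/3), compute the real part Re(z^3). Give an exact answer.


Step 1: By De Moivre's theorem, z^3 = 6^3 * e^(i*3*2*pi/3) = 216 * (cos(2*pi) + i*sin(2*pi))
Step 2: |z|^3 = 6^3 = 216
Step 3: Reduce the angle mod 2*pi: 2*pi - 2*pi = 0
Step 4: cos(0) = 1
Step 5: Re(z^3) = 216 * 1 = 216

216


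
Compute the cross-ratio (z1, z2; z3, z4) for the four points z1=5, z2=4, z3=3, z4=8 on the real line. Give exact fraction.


Step 1: (z1-z3)(z2-z4) = 2 * (-4) = -8
Step 2: (z1-z4)(z2-z3) = (-3) * 1 = -3
Step 3: Cross-ratio = 8/3 = 8/3

8/3


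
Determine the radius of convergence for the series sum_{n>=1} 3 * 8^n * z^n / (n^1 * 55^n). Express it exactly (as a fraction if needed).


Step 1: General term a_n = 3 * 8^n / (n^1 * 55^n)
Step 2: By the root test, |a_n|^(1/n) = 3^(1/n) * 8 / (n^(1/n) * 55) -> 8/55 as n -> infinity (since 3^(1/n) -> 1 and n^(1/n) -> 1)
Step 3: R = 1/lim|a_n|^(1/n) = 55/8

55/8


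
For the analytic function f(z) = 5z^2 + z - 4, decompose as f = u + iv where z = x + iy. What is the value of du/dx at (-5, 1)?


Step 1: f(z) = 5(x+iy)^2 + (x+iy) - 4
Step 2: u = 5(x^2 - y^2) + x - 4
Step 3: u_x = 10x + 1
Step 4: At (-5, 1): u_x = -50 + 1 = -49

-49


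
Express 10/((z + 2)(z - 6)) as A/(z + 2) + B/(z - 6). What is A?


Step 1: Multiply both sides by (z + 2) and set z = -2
Step 2: A = 10 / (-2 - 6)
Step 3: A = 10 / (-8)
Step 4: A = -5/4

-5/4


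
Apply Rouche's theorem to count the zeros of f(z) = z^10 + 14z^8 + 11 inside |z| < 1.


Step 1: On |z| = 1 the three terms have sizes |z^10| = 1^10 = 1, |14z^8| = 14*1^8 = 14, |11| = 11
Step 2: The dominant term is g(z) = 14z^8; let h(z) = z^10 + 11 so f = g + h
Step 3: On |z| = 1: |g| = 14 and |h| <= 1 + 11 = 12
Step 4: Since 14 > 12, |h| < |g| on |z| = 1, so by Rouche f has the same number of zeros as g inside |z| < 1
Step 5: g(z) = 14z^8 has 8 zeros (at the origin, multiplicity 8) inside |z| < 1. Answer = 8

8


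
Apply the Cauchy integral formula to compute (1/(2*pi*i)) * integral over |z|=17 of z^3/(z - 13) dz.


Step 1: f(z) = z^3, a = 13 is inside |z| = 17
Step 2: By Cauchy integral formula: (1/(2pi*i)) * integral = f(a)
Step 3: f(13) = 13^3 = 2197

2197


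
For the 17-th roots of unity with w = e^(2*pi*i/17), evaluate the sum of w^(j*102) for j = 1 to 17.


Step 1: The sum sum_{j=1}^{n} w^(k*j) equals n if n | k, else 0.
Step 2: Here n = 17, k = 102
Step 3: Does n divide k? 17 | 102 -> True
Step 4: Sum = 17

17
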